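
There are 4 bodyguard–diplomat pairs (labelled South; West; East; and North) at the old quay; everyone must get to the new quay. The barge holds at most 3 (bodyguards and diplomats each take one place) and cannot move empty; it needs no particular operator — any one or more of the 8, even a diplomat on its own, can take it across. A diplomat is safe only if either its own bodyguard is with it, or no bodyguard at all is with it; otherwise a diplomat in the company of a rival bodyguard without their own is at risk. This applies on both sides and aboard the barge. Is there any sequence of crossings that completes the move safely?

1. bodyguard South and diplomat South cross → the new quay.
2. bodyguard South crosses ← the old quay.
3. bodyguard South, bodyguard West, and diplomat West cross → the new quay.
4. bodyguard South and diplomat South cross ← the old quay.
5. bodyguard East, bodyguard North, and bodyguard South cross → the new quay.
6. diplomat West crosses ← the old quay.
7. diplomat South and diplomat West cross → the new quay.
8. diplomat South crosses ← the old quay.
9. diplomat East, diplomat North, and diplomat South cross → the new quay.

Yes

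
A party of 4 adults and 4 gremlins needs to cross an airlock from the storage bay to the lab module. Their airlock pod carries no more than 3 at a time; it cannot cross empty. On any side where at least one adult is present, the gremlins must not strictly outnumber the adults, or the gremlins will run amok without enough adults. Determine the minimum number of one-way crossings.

9

Counting alone: each trip to the lab module takes at most 3 across and each return brings at least 1 back, so after t trips out (and t−1 returns) at most 3t − (t−1) of the 8 are across; that first reaches 8 at t = 4, so at least 7 crossings are needed.
The safety rule pushes this higher. Following every safe sequence of crossings, the most of the 8 that can be at the lab module as the airlock pod arrives there on crossing 7 is 7 — never all 8.
So no plan with fewer than 9 crossings exists, and this one achieves 9:
1. 2 gremlins → the lab module.  (the storage bay: 4A 2G; the lab module: 0A 2G)
2. 1 gremlin ← the storage bay.  (the storage bay: 4A 3G; the lab module: 0A 1G)
3. 3 gremlins → the lab module.  (the storage bay: 4A 0G; the lab module: 0A 4G)
4. 1 gremlin ← the storage bay.  (the storage bay: 4A 1G; the lab module: 0A 3G)
5. 3 adults → the lab module.  (the storage bay: 1A 1G; the lab module: 3A 3G)
6. 1 adult and 1 gremlin ← the storage bay.  (the storage bay: 2A 2G; the lab module: 2A 2G)
7. 2 adults → the lab module.  (the storage bay: 0A 2G; the lab module: 4A 2G)
8. 1 gremlin ← the storage bay.  (the storage bay: 0A 3G; the lab module: 4A 1G)
9. 3 gremlins → the lab module.  (the storage bay: 0A 0G; the lab module: 4A 4G)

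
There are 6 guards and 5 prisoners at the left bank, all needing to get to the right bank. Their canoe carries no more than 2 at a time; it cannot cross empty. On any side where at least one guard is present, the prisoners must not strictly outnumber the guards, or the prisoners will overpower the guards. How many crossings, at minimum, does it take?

Counting alone: each trip to the right bank takes at most 2 across and each return brings at least 1 back, so after t trips out (and t−1 returns) at most 2t − (t−1) of the 11 are across; that first reaches 11 at t = 10, so at least 19 crossings are needed.
The plan below uses exactly 19 crossings, so it is optimal:
1. 2 prisoners → the right bank.  (the left bank: 6G 3P; the right bank: 0G 2P)
2. 1 prisoner ← the left bank.  (the left bank: 6G 4P; the right bank: 0G 1P)
3. 2 prisoners → the right bank.  (the left bank: 6G 2P; the right bank: 0G 3P)
4. 1 prisoner ← the left bank.  (the left bank: 6G 3P; the right bank: 0G 2P)
5. 2 guards → the right bank.  (the left bank: 4G 3P; the right bank: 2G 2P)
6. 1 prisoner ← the left bank.  (the left bank: 4G 4P; the right bank: 2G 1P)
7. 1 guard and 1 prisoner → the right bank.  (the left bank: 3G 3P; the right bank: 3G 2P)
8. 1 guard ← the left bank.  (the left bank: 4G 3P; the right bank: 2G 2P)
9. 1 guard and 1 prisoner → the right bank.  (the left bank: 3G 2P; the right bank: 3G 3P)
10. 1 prisoner ← the left bank.  (the left bank: 3G 3P; the right bank: 3G 2P)
11. 1 guard and 1 prisoner → the right bank.  (the left bank: 2G 2P; the right bank: 4G 3P)
12. 1 guard ← the left bank.  (the left bank: 3G 2P; the right bank: 3G 3P)
13. 1 guard and 1 prisoner → the right bank.  (the left bank: 2G 1P; the right bank: 4G 4P)
14. 1 prisoner ← the left bank.  (the left bank: 2G 2P; the right bank: 4G 3P)
15. 1 guard and 1 prisoner → the right bank.  (the left bank: 1G 1P; the right bank: 5G 4P)
16. 1 guard ← the left bank.  (the left bank: 2G 1P; the right bank: 4G 4P)
17. 1 guard and 1 prisoner → the right bank.  (the left bank: 1G 0P; the right bank: 5G 5P)
18. 1 prisoner ← the left bank.  (the left bank: 1G 1P; the right bank: 5G 4P)
19. 1 guard and 1 prisoner → the right bank.  (the left bank: 0G 0P; the right bank: 6G 5P)

19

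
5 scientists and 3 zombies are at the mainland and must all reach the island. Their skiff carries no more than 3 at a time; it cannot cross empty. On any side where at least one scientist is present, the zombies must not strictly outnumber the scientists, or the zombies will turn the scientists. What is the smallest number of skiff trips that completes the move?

Counting alone: each trip to the island takes at most 3 across and each return brings at least 1 back, so after t trips out (and t−1 returns) at most 3t − (t−1) of the 8 are across; that first reaches 8 at t = 4, so at least 7 crossings are needed.
The plan below uses exactly 7 crossings, so it is optimal:
1. 2 zombies → the island.  (the mainland: 5S 1Z; the island: 0S 2Z)
2. 1 zombie ← the mainland.  (the mainland: 5S 2Z; the island: 0S 1Z)
3. 2 scientists and 1 zombie → the island.  (the mainland: 3S 1Z; the island: 2S 2Z)
4. 1 zombie ← the mainland.  (the mainland: 3S 2Z; the island: 2S 1Z)
5. 1 scientist and 2 zombies → the island.  (the mainland: 2S 0Z; the island: 3S 3Z)
6. 1 zombie ← the mainland.  (the mainland: 2S 1Z; the island: 3S 2Z)
7. 2 scientists and 1 zombie → the island.  (the mainland: 0S 0Z; the island: 5S 3Z)

7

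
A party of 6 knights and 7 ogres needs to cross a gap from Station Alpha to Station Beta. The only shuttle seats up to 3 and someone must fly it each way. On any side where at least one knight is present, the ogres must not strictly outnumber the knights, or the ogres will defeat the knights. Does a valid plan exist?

No

The ogres already outnumber the knights at Station Alpha before anyone moves, so the starting position itself is disallowed.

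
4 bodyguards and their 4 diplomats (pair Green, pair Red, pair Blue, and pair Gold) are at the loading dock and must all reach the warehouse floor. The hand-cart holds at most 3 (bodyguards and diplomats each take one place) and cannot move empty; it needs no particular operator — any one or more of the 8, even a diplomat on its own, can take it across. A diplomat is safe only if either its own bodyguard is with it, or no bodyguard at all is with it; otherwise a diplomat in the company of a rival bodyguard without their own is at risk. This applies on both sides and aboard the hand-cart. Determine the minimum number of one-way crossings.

9

Counting alone: each trip to the warehouse floor takes at most 3 across and each return brings at least 1 back, so after t trips out (and t−1 returns) at most 3t − (t−1) of the 8 are across; that first reaches 8 at t = 4, so at least 7 crossings are needed.
The safety rule pushes this higher. Following every safe sequence of crossings, the most of the 8 that can be at the warehouse floor as the hand-cart arrives there on crossing 7 is 7 — never all 8.
So no plan with fewer than 9 crossings exists, and this one achieves 9:
1. bodyguard Green and diplomat Green cross → the warehouse floor.
2. bodyguard Green crosses ← the loading dock.
3. bodyguard Green, bodyguard Red, and diplomat Red cross → the warehouse floor.
4. bodyguard Green and diplomat Green cross ← the loading dock.
5. bodyguard Blue, bodyguard Gold, and bodyguard Green cross → the warehouse floor.
6. diplomat Red crosses ← the loading dock.
7. diplomat Green and diplomat Red cross → the warehouse floor.
8. diplomat Green crosses ← the loading dock.
9. diplomat Blue, diplomat Gold, and diplomat Green cross → the warehouse floor.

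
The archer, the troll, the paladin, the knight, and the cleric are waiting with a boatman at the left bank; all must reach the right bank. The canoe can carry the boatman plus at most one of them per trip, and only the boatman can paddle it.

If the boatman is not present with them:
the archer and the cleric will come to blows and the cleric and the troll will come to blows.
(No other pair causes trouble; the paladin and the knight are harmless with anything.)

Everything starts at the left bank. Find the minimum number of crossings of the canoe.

Counting alone: the boatman can take at most 1 across per trip to the right bank, so moving all 5 needs at least 5 loaded trips out, with a return between consecutive ones — at least 9 crossings.
The safety rule pushes this higher. Following every safe sequence of crossings, the most of the 5 that can be at the right bank as the canoe arrives there on crossing 9 is 4 — never all 5.
So no plan with fewer than 11 crossings exists, and this one achieves 11:
1. Boatman goes to the right bank with the cleric.  [the left bank: the archer, the knight, the paladin, the troll | the right bank: the cleric]
2. Boatman goes back to the left bank alone.  [the left bank: the archer, the knight, the paladin, the troll | the right bank: the cleric]
3. Boatman goes to the right bank with the archer.  [the left bank: the knight, the paladin, the troll | the right bank: the archer, the cleric]
4. Boatman goes back to the left bank with the cleric.  [the left bank: the cleric, the knight, the paladin, the troll | the right bank: the archer]
5. Boatman goes to the right bank with the troll.  [the left bank: the cleric, the knight, the paladin | the right bank: the archer, the troll]
6. Boatman goes back to the left bank alone.  [the left bank: the cleric, the knight, the paladin | the right bank: the archer, the troll]
7. Boatman goes to the right bank with the paladin.  [the left bank: the cleric, the knight | the right bank: the archer, the paladin, the troll]
8. Boatman goes back to the left bank alone.  [the left bank: the cleric, the knight | the right bank: the archer, the paladin, the troll]
9. Boatman goes to the right bank with the knight.  [the left bank: the cleric | the right bank: the archer, the knight, the paladin, the troll]
10. Boatman goes back to the left bank alone.  [the left bank: the cleric | the right bank: the archer, the knight, the paladin, the troll]
11. Boatman goes to the right bank with the cleric.  [the left bank: — | the right bank: the archer, the cleric, the knight, the paladin, the troll]

11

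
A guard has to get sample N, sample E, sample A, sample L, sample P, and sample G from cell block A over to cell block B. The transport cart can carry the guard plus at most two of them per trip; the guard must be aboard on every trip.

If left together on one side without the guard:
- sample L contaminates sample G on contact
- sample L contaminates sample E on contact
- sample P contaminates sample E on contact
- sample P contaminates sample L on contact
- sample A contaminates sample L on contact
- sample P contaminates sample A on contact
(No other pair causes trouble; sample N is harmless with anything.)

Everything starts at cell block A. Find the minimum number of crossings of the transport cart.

Counting alone: the guard can take at most 2 across per trip to cell block B, so moving all 6 needs at least 3 loaded trips out, with a return between consecutive ones — at least 5 crossings.
The safety rule pushes this higher. Following every safe sequence of crossings, the most of the 6 that can be at cell block B as the transport cart arrives there on crossings 5, 7 is 4, 5 respectively — never all 6.
So no plan with fewer than 9 crossings exists, and this one achieves 9:
1. Guard goes to cell block B with sample L and sample P.
2. Guard goes back to cell block A with sample L.
3. Guard goes to cell block B with sample L and sample N.
4. Guard goes back to cell block A with sample L.
5. Guard goes to cell block B with sample G and sample L.
6. Guard goes back to cell block A with sample L.
7. Guard goes to cell block B with sample A and sample E.
8. Guard goes back to cell block A with sample P.
9. Guard goes to cell block B with sample L and sample P.

9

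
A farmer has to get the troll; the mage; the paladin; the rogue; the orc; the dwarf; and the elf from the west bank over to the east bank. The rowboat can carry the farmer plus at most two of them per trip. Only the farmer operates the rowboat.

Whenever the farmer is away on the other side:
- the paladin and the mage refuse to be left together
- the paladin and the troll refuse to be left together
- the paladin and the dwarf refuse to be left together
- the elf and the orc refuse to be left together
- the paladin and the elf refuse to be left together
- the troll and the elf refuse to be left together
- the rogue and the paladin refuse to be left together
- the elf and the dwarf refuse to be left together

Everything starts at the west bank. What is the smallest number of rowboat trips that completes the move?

11

Counting alone: the farmer can take at most 2 across per trip to the east bank, so moving all 7 needs at least 4 loaded trips out, with a return between consecutive ones — at least 7 crossings.
The safety rule pushes this higher. Following every safe sequence of crossings, the most of the 7 that can be at the east bank as the rowboat arrives there on crossings 7, 9 is 5, 6 respectively — never all 7.
So no plan with fewer than 11 crossings exists, and this one achieves 11:
1. Farmer goes to the east bank with the elf and the paladin.  [the west bank: the dwarf, the mage, the orc, the rogue, the troll | the east bank: the elf, the paladin]
2. Farmer goes back to the west bank with the paladin.  [the west bank: the dwarf, the mage, the orc, the paladin, the rogue, the troll | the east bank: the elf]
3. Farmer goes to the east bank with the mage and the paladin.  [the west bank: the dwarf, the orc, the rogue, the troll | the east bank: the elf, the mage, the paladin]
4. Farmer goes back to the west bank with the paladin.  [the west bank: the dwarf, the orc, the paladin, the rogue, the troll | the east bank: the elf, the mage]
5. Farmer goes to the east bank with the paladin and the rogue.  [the west bank: the dwarf, the orc, the troll | the east bank: the elf, the mage, the paladin, the rogue]
6. Farmer goes back to the west bank with the paladin.  [the west bank: the dwarf, the orc, the paladin, the troll | the east bank: the elf, the mage, the rogue]
7. Farmer goes to the east bank with the dwarf and the troll.  [the west bank: the orc, the paladin | the east bank: the dwarf, the elf, the mage, the rogue, the troll]
8. Farmer goes back to the west bank with the elf.  [the west bank: the elf, the orc, the paladin | the east bank: the dwarf, the mage, the rogue, the troll]
9. Farmer goes to the east bank with the orc and the paladin.  [the west bank: the elf | the east bank: the dwarf, the mage, the orc, the paladin, the rogue, the troll]
10. Farmer goes back to the west bank with the paladin.  [the west bank: the elf, the paladin | the east bank: the dwarf, the mage, the orc, the rogue, the troll]
11. Farmer goes to the east bank with the elf and the paladin.  [the west bank: — | the east bank: the dwarf, the elf, the mage, the orc, the paladin, the rogue, the troll]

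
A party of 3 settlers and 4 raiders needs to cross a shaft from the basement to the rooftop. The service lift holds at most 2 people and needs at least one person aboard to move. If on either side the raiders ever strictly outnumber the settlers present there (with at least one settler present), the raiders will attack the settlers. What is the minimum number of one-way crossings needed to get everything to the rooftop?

The raiders already outnumber the settlers at the basement before anyone moves, so the starting position itself is disallowed.

impossible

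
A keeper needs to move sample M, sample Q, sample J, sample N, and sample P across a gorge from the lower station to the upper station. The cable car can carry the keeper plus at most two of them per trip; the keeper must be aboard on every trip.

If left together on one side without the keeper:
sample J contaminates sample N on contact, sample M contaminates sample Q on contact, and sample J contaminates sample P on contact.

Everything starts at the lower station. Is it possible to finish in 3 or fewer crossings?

No

Counting alone: the keeper can take at most 2 across per trip to the upper station, so moving all 5 needs at least 3 loaded trips out, with a return between consecutive ones — at least 5 crossings.
Since 3 < 5, 3 crossings cannot be enough. (The shortest complete plan in fact takes 5:)
1. Keeper goes to the upper station with sample J and sample M.
2. Keeper goes back to the lower station alone.
3. Keeper goes to the upper station with sample N and sample P.
4. Keeper goes back to the lower station with sample J.
5. Keeper goes to the upper station with sample J and sample Q.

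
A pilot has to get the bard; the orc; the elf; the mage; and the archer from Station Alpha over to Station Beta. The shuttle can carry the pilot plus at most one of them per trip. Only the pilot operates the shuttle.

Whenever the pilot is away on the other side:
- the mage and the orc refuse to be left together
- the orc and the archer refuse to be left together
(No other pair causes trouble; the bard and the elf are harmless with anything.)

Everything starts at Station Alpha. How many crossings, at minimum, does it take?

Counting alone: the pilot can take at most 1 across per trip to Station Beta, so moving all 5 needs at least 5 loaded trips out, with a return between consecutive ones — at least 9 crossings.
The safety rule pushes this higher. Following every safe sequence of crossings, the most of the 5 that can be at Station Beta as the shuttle arrives there on crossing 9 is 4 — never all 5.
So no plan with fewer than 11 crossings exists, and this one achieves 11:
1. Pilot goes to Station Beta with the orc.  [Station Alpha: the archer, the bard, the elf, the mage | Station Beta: the orc]
2. Pilot goes back to Station Alpha alone.  [Station Alpha: the archer, the bard, the elf, the mage | Station Beta: the orc]
3. Pilot goes to Station Beta with the bard.  [Station Alpha: the archer, the elf, the mage | Station Beta: the bard, the orc]
4. Pilot goes back to Station Alpha alone.  [Station Alpha: the archer, the elf, the mage | Station Beta: the bard, the orc]
5. Pilot goes to Station Beta with the elf.  [Station Alpha: the archer, the mage | Station Beta: the bard, the elf, the orc]
6. Pilot goes back to Station Alpha alone.  [Station Alpha: the archer, the mage | Station Beta: the bard, the elf, the orc]
7. Pilot goes to Station Beta with the mage.  [Station Alpha: the archer | Station Beta: the bard, the elf, the mage, the orc]
8. Pilot goes back to Station Alpha with the orc.  [Station Alpha: the archer, the orc | Station Beta: the bard, the elf, the mage]
9. Pilot goes to Station Beta with the archer.  [Station Alpha: the orc | Station Beta: the archer, the bard, the elf, the mage]
10. Pilot goes back to Station Alpha alone.  [Station Alpha: the orc | Station Beta: the archer, the bard, the elf, the mage]
11. Pilot goes to Station Beta with the orc.  [Station Alpha: — | Station Beta: the archer, the bard, the elf, the mage, the orc]

11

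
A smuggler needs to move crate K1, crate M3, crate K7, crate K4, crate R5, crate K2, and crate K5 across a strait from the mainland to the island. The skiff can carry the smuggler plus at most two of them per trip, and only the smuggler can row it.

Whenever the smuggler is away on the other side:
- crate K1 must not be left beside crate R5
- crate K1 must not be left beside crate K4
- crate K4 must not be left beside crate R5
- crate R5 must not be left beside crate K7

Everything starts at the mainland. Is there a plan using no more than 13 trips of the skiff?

Yes — this plan uses 11 crossings (≤ 13):
1. Smuggler goes to the island with crate K1 and crate R5.  [the mainland: crate K2, crate K4, crate K5, crate K7, crate M3 | the island: crate K1, crate R5]
2. Smuggler goes back to the mainland with crate K1.  [the mainland: crate K1, crate K2, crate K4, crate K5, crate K7, crate M3 | the island: crate R5]
3. Smuggler goes to the island with crate K1 and crate M3.  [the mainland: crate K2, crate K4, crate K5, crate K7 | the island: crate K1, crate M3, crate R5]
4. Smuggler goes back to the mainland with crate K1.  [the mainland: crate K1, crate K2, crate K4, crate K5, crate K7 | the island: crate M3, crate R5]
5. Smuggler goes to the island with crate K1 and crate K7.  [the mainland: crate K2, crate K4, crate K5 | the island: crate K1, crate K7, crate M3, crate R5]
6. Smuggler goes back to the mainland with crate R5.  [the mainland: crate K2, crate K4, crate K5, crate R5 | the island: crate K1, crate K7, crate M3]
7. Smuggler goes to the island with crate K2 and crate K4.  [the mainland: crate K5, crate R5 | the island: crate K1, crate K2, crate K4, crate K7, crate M3]
8. Smuggler goes back to the mainland with crate K1.  [the mainland: crate K1, crate K5, crate R5 | the island: crate K2, crate K4, crate K7, crate M3]
9. Smuggler goes to the island with crate K1 and crate K5.  [the mainland: crate R5 | the island: crate K1, crate K2, crate K4, crate K5, crate K7, crate M3]
10. Smuggler goes back to the mainland with crate K1.  [the mainland: crate K1, crate R5 | the island: crate K2, crate K4, crate K5, crate K7, crate M3]
11. Smuggler goes to the island with crate K1 and crate R5.  [the mainland: — | the island: crate K1, crate K2, crate K4, crate K5, crate K7, crate M3, crate R5]

Yes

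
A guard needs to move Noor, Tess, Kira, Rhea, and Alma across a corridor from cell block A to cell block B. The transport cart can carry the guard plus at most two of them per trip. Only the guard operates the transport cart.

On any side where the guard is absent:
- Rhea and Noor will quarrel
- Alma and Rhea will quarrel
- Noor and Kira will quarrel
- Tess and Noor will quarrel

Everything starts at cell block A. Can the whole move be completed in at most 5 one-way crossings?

Yes — this plan uses 5 crossings (≤ 5):
1. Guard goes to cell block B with Noor and Rhea.
2. Guard goes back to cell block A with Noor.
3. Guard goes to cell block B with Kira and Tess.
4. Guard goes back to cell block A alone.
5. Guard goes to cell block B with Alma and Noor.

Yes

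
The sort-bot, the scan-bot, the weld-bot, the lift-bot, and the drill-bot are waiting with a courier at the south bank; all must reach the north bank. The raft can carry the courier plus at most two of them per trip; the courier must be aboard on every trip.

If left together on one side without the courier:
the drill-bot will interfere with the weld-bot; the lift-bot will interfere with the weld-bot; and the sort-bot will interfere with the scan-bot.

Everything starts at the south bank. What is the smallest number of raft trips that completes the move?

5

Counting alone: the courier can take at most 2 across per trip to the north bank, so moving all 5 needs at least 3 loaded trips out, with a return between consecutive ones — at least 5 crossings.
The plan below uses exactly 5 crossings, so it is optimal:
1. Courier goes to the north bank with the sort-bot and the weld-bot.  [the south bank: the drill-bot, the lift-bot, the scan-bot | the north bank: the sort-bot, the weld-bot]
2. Courier goes back to the south bank alone.  [the south bank: the drill-bot, the lift-bot, the scan-bot | the north bank: the sort-bot, the weld-bot]
3. Courier goes to the north bank with the drill-bot and the lift-bot.  [the south bank: the scan-bot | the north bank: the drill-bot, the lift-bot, the sort-bot, the weld-bot]
4. Courier goes back to the south bank with the weld-bot.  [the south bank: the scan-bot, the weld-bot | the north bank: the drill-bot, the lift-bot, the sort-bot]
5. Courier goes to the north bank with the scan-bot and the weld-bot.  [the south bank: — | the north bank: the drill-bot, the lift-bot, the scan-bot, the sort-bot, the weld-bot]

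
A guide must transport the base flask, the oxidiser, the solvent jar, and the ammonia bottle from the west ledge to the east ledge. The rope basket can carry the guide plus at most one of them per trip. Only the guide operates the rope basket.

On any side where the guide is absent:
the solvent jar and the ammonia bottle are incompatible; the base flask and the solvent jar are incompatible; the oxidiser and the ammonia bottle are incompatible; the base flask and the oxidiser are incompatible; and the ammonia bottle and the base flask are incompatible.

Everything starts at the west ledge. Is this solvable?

No

Whatever the first load, the items left behind include a forbidden pair without the guide. No opening move is safe, so no plan exists.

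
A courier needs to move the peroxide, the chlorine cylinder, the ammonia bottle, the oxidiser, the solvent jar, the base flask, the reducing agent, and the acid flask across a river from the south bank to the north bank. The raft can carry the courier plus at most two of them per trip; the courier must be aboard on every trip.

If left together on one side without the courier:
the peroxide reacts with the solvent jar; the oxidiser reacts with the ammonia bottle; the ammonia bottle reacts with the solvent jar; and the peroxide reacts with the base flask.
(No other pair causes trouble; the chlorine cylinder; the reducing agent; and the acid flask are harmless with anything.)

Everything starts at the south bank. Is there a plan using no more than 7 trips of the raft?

Counting alone: the courier can take at most 2 across per trip to the north bank, so moving all 8 needs at least 4 loaded trips out, with a return between consecutive ones — at least 7 crossings.
The safety rule pushes this higher. Following every safe sequence of crossings, the most of the 8 that can be at the north bank as the raft arrives there on crossing 7 is 7 — never all 8.
So the move cannot be finished within 7 crossings. (The shortest complete plan takes 9:)
1. Courier goes to the north bank with the ammonia bottle and the peroxide.  [the south bank: the acid flask, the base flask, the chlorine cylinder, the oxidiser, the reducing agent, the solvent jar | the north bank: the ammonia bottle, the peroxide]
2. Courier goes back to the south bank alone.  [the south bank: the acid flask, the base flask, the chlorine cylinder, the oxidiser, the reducing agent, the solvent jar | the north bank: the ammonia bottle, the peroxide]
3. Courier goes to the north bank with the chlorine cylinder and the oxidiser.  [the south bank: the acid flask, the base flask, the reducing agent, the solvent jar | the north bank: the ammonia bottle, the chlorine cylinder, the oxidiser, the peroxide]
4. Courier goes back to the south bank with the ammonia bottle.  [the south bank: the acid flask, the ammonia bottle, the base flask, the reducing agent, the solvent jar | the north bank: the chlorine cylinder, the oxidiser, the peroxide]
5. Courier goes to the north bank with the base flask and the solvent jar.  [the south bank: the acid flask, the ammonia bottle, the reducing agent | the north bank: the base flask, the chlorine cylinder, the oxidiser, the peroxide, the solvent jar]
6. Courier goes back to the south bank with the peroxide.  [the south bank: the acid flask, the ammonia bottle, the peroxide, the reducing agent | the north bank: the base flask, the chlorine cylinder, the oxidiser, the solvent jar]
7. Courier goes to the north bank with the acid flask and the reducing agent.  [the south bank: the ammonia bottle, the peroxide | the north bank: the acid flask, the base flask, the chlorine cylinder, the oxidiser, the reducing agent, the solvent jar]
8. Courier goes back to the south bank alone.  [the south bank: the ammonia bottle, the peroxide | the north bank: the acid flask, the base flask, the chlorine cylinder, the oxidiser, the reducing agent, the solvent jar]
9. Courier goes to the north bank with the ammonia bottle and the peroxide.  [the south bank: — | the north bank: the acid flask, the ammonia bottle, the base flask, the chlorine cylinder, the oxidiser, the peroxide, the reducing agent, the solvent jar]

No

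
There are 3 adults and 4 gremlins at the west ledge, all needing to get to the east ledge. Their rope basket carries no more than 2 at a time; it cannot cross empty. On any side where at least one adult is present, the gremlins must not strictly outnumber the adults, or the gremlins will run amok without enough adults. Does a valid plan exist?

No

The gremlins already outnumber the adults at the west ledge before anyone moves, so the starting position itself is disallowed.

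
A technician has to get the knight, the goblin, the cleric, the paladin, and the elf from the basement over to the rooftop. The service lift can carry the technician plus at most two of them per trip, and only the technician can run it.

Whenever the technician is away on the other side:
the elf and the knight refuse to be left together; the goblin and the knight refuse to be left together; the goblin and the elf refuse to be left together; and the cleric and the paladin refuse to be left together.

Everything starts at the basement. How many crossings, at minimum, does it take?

Whatever the first load, the items left behind include a forbidden pair without the technician. No opening move is safe, so no plan exists.

impossible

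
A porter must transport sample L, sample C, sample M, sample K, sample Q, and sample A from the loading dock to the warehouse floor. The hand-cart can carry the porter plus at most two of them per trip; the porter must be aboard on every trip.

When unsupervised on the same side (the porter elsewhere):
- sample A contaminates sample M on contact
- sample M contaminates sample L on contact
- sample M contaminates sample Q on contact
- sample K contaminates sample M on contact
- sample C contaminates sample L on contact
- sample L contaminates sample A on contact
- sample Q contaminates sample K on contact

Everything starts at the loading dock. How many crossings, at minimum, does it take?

Whatever the first load, the items left behind include a forbidden pair without the porter. No opening move is safe, so no plan exists.

impossible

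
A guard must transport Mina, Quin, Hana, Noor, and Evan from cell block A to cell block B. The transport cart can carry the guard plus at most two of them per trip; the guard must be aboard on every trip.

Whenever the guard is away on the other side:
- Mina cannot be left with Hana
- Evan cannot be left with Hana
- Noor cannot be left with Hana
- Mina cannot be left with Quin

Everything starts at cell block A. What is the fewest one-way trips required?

Counting alone: the guard can take at most 2 across per trip to cell block B, so moving all 5 needs at least 3 loaded trips out, with a return between consecutive ones — at least 5 crossings.
The plan below uses exactly 5 crossings, so it is optimal:
1. Guard goes to cell block B with Hana and Mina.
2. Guard goes back to cell block A with Hana.
3. Guard goes to cell block B with Evan and Noor.
4. Guard goes back to cell block A alone.
5. Guard goes to cell block B with Hana and Quin.

5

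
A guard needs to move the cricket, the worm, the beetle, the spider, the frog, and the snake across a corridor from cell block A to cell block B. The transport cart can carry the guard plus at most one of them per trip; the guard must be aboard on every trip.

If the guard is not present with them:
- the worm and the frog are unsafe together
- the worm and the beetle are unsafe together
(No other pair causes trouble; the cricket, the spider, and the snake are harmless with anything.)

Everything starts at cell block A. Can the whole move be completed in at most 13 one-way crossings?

Yes — this plan uses 13 crossings (≤ 13):
1. Guard goes to cell block B with the worm.
2. Guard goes back to cell block A alone.
3. Guard goes to cell block B with the cricket.
4. Guard goes back to cell block A alone.
5. Guard goes to cell block B with the beetle.
6. Guard goes back to cell block A with the worm.
7. Guard goes to cell block B with the frog.
8. Guard goes back to cell block A alone.
9. Guard goes to cell block B with the spider.
10. Guard goes back to cell block A alone.
11. Guard goes to cell block B with the snake.
12. Guard goes back to cell block A alone.
13. Guard goes to cell block B with the worm.

Yes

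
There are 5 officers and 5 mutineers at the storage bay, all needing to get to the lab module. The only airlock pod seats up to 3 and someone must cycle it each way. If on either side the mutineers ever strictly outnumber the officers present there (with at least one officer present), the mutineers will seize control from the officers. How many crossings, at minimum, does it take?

Counting alone: each trip to the lab module takes at most 3 across and each return brings at least 1 back, so after t trips out (and t−1 returns) at most 3t − (t−1) of the 10 are across; that first reaches 10 at t = 5, so at least 9 crossings are needed.
The safety rule pushes this higher. Following every safe sequence of crossings, the most of the 10 that can be at the lab module as the airlock pod arrives there on crossing 9 is 9 — never all 10.
So no plan with fewer than 11 crossings exists, and this one achieves 11:
1. 2 mutineers → the lab module.  (the storage bay: 5O 3M; the lab module: 0O 2M)
2. 1 mutineer ← the storage bay.  (the storage bay: 5O 4M; the lab module: 0O 1M)
3. 3 mutineers → the lab module.  (the storage bay: 5O 1M; the lab module: 0O 4M)
4. 1 mutineer ← the storage bay.  (the storage bay: 5O 2M; the lab module: 0O 3M)
5. 3 officers → the lab module.  (the storage bay: 2O 2M; the lab module: 3O 3M)
6. 1 officer and 1 mutineer ← the storage bay.  (the storage bay: 3O 3M; the lab module: 2O 2M)
7. 3 officers → the lab module.  (the storage bay: 0O 3M; the lab module: 5O 2M)
8. 1 mutineer ← the storage bay.  (the storage bay: 0O 4M; the lab module: 5O 1M)
9. 2 mutineers → the lab module.  (the storage bay: 0O 2M; the lab module: 5O 3M)
10. 1 mutineer ← the storage bay.  (the storage bay: 0O 3M; the lab module: 5O 2M)
11. 3 mutineers → the lab module.  (the storage bay: 0O 0M; the lab module: 5O 5M)

11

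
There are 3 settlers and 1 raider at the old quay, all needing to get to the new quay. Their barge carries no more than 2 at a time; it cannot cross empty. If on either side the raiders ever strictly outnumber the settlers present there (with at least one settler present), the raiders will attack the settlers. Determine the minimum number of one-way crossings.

5

Counting alone: each trip to the new quay takes at most 2 across and each return brings at least 1 back, so after t trips out (and t−1 returns) at most 2t − (t−1) of the 4 are across; that first reaches 4 at t = 3, so at least 5 crossings are needed.
The plan below uses exactly 5 crossings, so it is optimal:
1. 1 settler and 1 raider → the new quay.  (the old quay: 2S 0R; the new quay: 1S 1R)
2. 1 raider ← the old quay.  (the old quay: 2S 1R; the new quay: 1S 0R)
3. 1 settler and 1 raider → the new quay.  (the old quay: 1S 0R; the new quay: 2S 1R)
4. 1 raider ← the old quay.  (the old quay: 1S 1R; the new quay: 2S 0R)
5. 1 settler and 1 raider → the new quay.  (the old quay: 0S 0R; the new quay: 3S 1R)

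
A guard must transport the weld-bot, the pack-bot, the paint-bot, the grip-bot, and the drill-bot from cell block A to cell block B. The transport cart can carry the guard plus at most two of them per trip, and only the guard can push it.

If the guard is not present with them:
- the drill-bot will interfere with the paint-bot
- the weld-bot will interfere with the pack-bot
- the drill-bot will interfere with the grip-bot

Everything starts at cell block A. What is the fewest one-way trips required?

Counting alone: the guard can take at most 2 across per trip to cell block B, so moving all 5 needs at least 3 loaded trips out, with a return between consecutive ones — at least 5 crossings.
The plan below uses exactly 5 crossings, so it is optimal:
1. Guard goes to cell block B with the drill-bot and the weld-bot.  [cell block A: the grip-bot, the pack-bot, the paint-bot | cell block B: the drill-bot, the weld-bot]
2. Guard goes back to cell block A alone.  [cell block A: the grip-bot, the pack-bot, the paint-bot | cell block B: the drill-bot, the weld-bot]
3. Guard goes to cell block B with the grip-bot and the paint-bot.  [cell block A: the pack-bot | cell block B: the drill-bot, the grip-bot, the paint-bot, the weld-bot]
4. Guard goes back to cell block A with the drill-bot.  [cell block A: the drill-bot, the pack-bot | cell block B: the grip-bot, the paint-bot, the weld-bot]
5. Guard goes to cell block B with the drill-bot and the pack-bot.  [cell block A: — | cell block B: the drill-bot, the grip-bot, the pack-bot, the paint-bot, the weld-bot]

5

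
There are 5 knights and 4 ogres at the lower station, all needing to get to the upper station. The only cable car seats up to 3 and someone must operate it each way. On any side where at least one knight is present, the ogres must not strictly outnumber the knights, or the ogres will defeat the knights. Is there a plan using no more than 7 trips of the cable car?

Yes — this plan uses 7 crossings (≤ 7):
1. 3 ogres → the upper station.  (the lower station: 5K 1O; the upper station: 0K 3O)
2. 1 ogre ← the lower station.  (the lower station: 5K 2O; the upper station: 0K 2O)
3. 3 knights → the upper station.  (the lower station: 2K 2O; the upper station: 3K 2O)
4. 1 knight ← the lower station.  (the lower station: 3K 2O; the upper station: 2K 2O)
5. 2 knights and 1 ogre → the upper station.  (the lower station: 1K 1O; the upper station: 4K 3O)
6. 1 knight ← the lower station.  (the lower station: 2K 1O; the upper station: 3K 3O)
7. 2 knights and 1 ogre → the upper station.  (the lower station: 0K 0O; the upper station: 5K 4O)

Yes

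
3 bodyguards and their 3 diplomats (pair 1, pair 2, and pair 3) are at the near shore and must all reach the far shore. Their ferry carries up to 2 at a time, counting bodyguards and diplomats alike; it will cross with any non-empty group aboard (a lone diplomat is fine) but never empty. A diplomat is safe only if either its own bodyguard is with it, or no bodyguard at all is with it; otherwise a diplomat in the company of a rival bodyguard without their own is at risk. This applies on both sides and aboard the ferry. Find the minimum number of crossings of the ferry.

Counting alone: each trip to the far shore takes at most 2 across and each return brings at least 1 back, so after t trips out (and t−1 returns) at most 2t − (t−1) of the 6 are across; that first reaches 6 at t = 5, so at least 9 crossings are needed.
The safety rule pushes this higher. Following every safe sequence of crossings, the most of the 6 that can be at the far shore as the ferry arrives there on crossing 9 is 5 — never all 6.
So no plan with fewer than 11 crossings exists, and this one achieves 11:
1. bodyguard 1 and diplomat 1 cross → the far shore.
2. bodyguard 1 crosses ← the near shore.
3. diplomat 2 and diplomat 3 cross → the far shore.
4. diplomat 1 crosses ← the near shore.
5. bodyguard 2 and bodyguard 3 cross → the far shore.
6. bodyguard 2 and diplomat 2 cross ← the near shore.
7. bodyguard 1 and bodyguard 2 cross → the far shore.
8. diplomat 3 crosses ← the near shore.
9. diplomat 1 and diplomat 2 cross → the far shore.
10. bodyguard 3 crosses ← the near shore.
11. bodyguard 3 and diplomat 3 cross → the far shore.

11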